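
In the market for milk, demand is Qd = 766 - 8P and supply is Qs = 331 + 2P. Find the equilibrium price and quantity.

Set Qd = Qs: 766 - 8P = 331 + 2P.
435 = 10P, so P* = 43.5.
Q* = 766 − 8(43.5) = 418.

P* = 43.5, Q* = 418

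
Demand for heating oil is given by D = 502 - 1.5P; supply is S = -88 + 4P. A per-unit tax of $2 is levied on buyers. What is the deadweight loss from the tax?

Deadweight loss = 24/11

Pre-tax equilibrium: P* = 1180/11, Q* = 3752/11.
Tax on buyers shifts demand to D = 502 − 1.5(P + 2) = 499 - 1.5P.
499 - 1.5P = -88 + 4P gives seller price Ps = 1174/11; buyers pay Pb = 1174/11 + 2 = 1196/11.
New quantity: Q = 502 − 1.5(1196/11) = 3728/11.
DWL = ½ × 2 × (3752/11 − 3728/11) = 24/11.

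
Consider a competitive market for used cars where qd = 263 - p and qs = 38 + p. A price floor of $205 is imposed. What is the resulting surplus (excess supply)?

Surplus = 185

Equilibrium price would be p* = 112.5, so the floor at 205 binds.
At p = 205: qd = 58, qs = 243.
Surplus = 243 − 58 = 185.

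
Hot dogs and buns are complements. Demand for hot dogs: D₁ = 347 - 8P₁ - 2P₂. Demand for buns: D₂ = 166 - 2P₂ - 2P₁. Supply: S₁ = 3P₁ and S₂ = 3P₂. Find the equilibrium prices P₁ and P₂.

Market 1: 347 - 8P₁ - 2P₂ = 3P₁ → 11P₁ + 2P₂ = 347.
Market 2: 5P₂ + 2P₁ = 166.
Eliminating P₂: 5×(1) − 2×(2) gives 51P₁ = 1403, so P₁ = 1403/51.
Back-substitute into (2): P₂ = (166 − 2×1403/51) / 5 = 1132/51.

P₁ = 1403/51, P₂ = 1132/51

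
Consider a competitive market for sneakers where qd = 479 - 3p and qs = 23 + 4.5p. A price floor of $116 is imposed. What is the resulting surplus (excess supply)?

Equilibrium price would be p* = 60.8, so the floor at 116 binds.
At p = 116: qd = 131, qs = 545.
Surplus = 545 − 131 = 414.

Surplus = 414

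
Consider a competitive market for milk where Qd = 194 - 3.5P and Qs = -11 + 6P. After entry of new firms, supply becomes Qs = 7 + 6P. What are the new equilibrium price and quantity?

Original equilibrium: P* = 410/19, Q* = 2251/19.
New equilibrium: 194 - 3.5P = 7 + 6P, so 187 = 9.5P and P' = 374/19; Q' = 194 − 3.5(374/19) = 2377/19.

P' = 374/19, Q' = 2377/19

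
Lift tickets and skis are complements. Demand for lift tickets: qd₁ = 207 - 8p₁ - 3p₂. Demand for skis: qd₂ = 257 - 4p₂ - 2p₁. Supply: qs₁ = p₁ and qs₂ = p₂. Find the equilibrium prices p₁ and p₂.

p₁ = 88/13, p₂ = 633/13

Market 1: 207 - 8p₁ - 3p₂ = p₁ → 9p₁ + 3p₂ = 207.
Market 2: 5p₂ + 2p₁ = 257.
Eliminating p₂: 5×(1) − 3×(2) gives 39p₁ = 264, so p₁ = 88/13.
Back-substitute into (2): p₂ = (257 − 2×88/13) / 5 = 633/13.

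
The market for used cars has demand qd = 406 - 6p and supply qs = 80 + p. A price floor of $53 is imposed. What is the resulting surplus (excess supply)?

Equilibrium price would be p* = 326/7, so the floor at 53 binds.
At p = 53: qd = 88, qs = 133.
Surplus = 133 − 88 = 45.

Surplus = 45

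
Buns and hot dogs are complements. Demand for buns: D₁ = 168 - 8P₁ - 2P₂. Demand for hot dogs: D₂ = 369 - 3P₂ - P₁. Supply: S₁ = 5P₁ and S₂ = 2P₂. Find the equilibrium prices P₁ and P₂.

P₁ = 34/21, P₂ = 1543/21

Market 1: 168 - 8P₁ - 2P₂ = 5P₁ → 13P₁ + 2P₂ = 168.
Market 2: 5P₂ + P₁ = 369.
Eliminating P₂: 5×(1) − 2×(2) gives 63P₁ = 102, so P₁ = 34/21.
Back-substitute into (2): P₂ = (369 − 1×34/21) / 5 = 1543/21.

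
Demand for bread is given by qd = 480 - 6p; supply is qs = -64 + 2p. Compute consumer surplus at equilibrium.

Equilibrium: 480 - 6p = -64 + 2p gives p* = 68, q* = 72.
Demand choke price (qd = 0): p = 80.
CS = ½(80 − 68)(72) = 432.

Consumer surplus = 432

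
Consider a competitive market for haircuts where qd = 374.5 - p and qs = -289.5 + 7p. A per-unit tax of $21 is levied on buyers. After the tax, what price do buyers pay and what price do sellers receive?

Buyers pay $101.375, sellers receive $80.375

Pre-tax equilibrium: p* = 83, q* = 291.5.
Tax on buyers shifts demand to qd = 374.5 − 1(p + 21) = 353.5 - p.
353.5 - p = -289.5 + 7p gives seller price ps = 80.375; buyers pay pb = 80.375 + 21 = 101.375.
New quantity: q = 374.5 − 1(101.375) = 273.125.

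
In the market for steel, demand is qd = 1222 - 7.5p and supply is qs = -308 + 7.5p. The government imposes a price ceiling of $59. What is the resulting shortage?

Shortage = 645

Equilibrium price would be p* = 102, so the ceiling at 59 binds.
At p = 59: qd = 1222 − 7.5(59) = 779.5, qs = -308 + 7.5(59) = 134.5.
Shortage = 779.5 − 134.5 = 645.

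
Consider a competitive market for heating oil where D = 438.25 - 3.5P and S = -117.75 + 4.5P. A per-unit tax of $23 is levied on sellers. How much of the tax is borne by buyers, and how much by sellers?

Pre-tax equilibrium: P* = 69.5, Q* = 195.
Tax on sellers shifts supply to S = -117.75 + 4.5(P − 23) = -221.25 + 4.5P.
438.25 - 3.5P = -221.25 + 4.5P gives buyer price Pb = 82.4375; sellers receive Ps = 82.4375 − 23 = 59.4375.
New quantity: Q = 438.25 − 3.5(82.4375) = 149.71875.
Buyer burden = 82.4375 − 69.5 = 12.9375; seller burden = 69.5 − 59.4375 = 10.0625.

Buyers bear $12.9375, sellers bear $10.0625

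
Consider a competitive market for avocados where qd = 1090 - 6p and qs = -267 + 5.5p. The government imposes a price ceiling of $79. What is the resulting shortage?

Equilibrium price would be p* = 118, so the ceiling at 79 binds.
At p = 79: qd = 1090 − 6(79) = 616, qs = -267 + 5.5(79) = 167.5.
Shortage = 616 − 167.5 = 448.5.

Shortage = 448.5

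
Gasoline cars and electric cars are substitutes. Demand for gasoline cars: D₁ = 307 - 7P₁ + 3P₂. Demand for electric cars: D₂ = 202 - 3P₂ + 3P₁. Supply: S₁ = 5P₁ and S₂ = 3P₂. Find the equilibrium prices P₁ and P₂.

Market 1: 307 - 7P₁ + 3P₂ = 5P₁ → 12P₁ - 3P₂ = 307.
Market 2: 6P₂ - 3P₁ = 202.
Eliminating P₂: 6×(1) + 3×(2) gives 63P₁ = 2448, so P₁ = 272/7.
Back-substitute into (2): P₂ = (202 + 3×272/7) / 6 = 1115/21.

P₁ = 272/7, P₂ = 1115/21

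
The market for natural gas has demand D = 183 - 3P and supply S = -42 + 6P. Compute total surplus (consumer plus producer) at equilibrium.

Equilibrium: 183 - 3P = -42 + 6P gives P* = 25, Q* = 108.
Demand choke price: P = 61; supply starts at P = 7.
CS = ½(61 − 25)(108) = 1944; PS = ½(25 − 7)(108) = 972.

Total surplus = 2916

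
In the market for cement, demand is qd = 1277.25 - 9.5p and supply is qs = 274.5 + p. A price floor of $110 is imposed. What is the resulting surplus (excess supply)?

Equilibrium price would be p* = 95.5, so the floor at 110 binds.
At p = 110: qd = 232.25, qs = 384.5.
Surplus = 384.5 − 232.25 = 152.25.

Surplus = 152.25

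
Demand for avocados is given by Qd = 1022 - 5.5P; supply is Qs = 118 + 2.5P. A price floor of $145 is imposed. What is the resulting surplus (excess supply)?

Equilibrium price would be P* = 113, so the floor at 145 binds.
At P = 145: Qd = 224.5, Qs = 480.5.
Surplus = 480.5 − 224.5 = 256.

Surplus = 256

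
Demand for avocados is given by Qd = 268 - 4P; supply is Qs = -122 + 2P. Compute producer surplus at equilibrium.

Producer surplus = 16

Equilibrium: 268 - 4P = -122 + 2P gives P* = 65, Q* = 8.
Supply starts at P = 61 (where Qs = 0).
PS = ½(65 − 61)(8) = 16.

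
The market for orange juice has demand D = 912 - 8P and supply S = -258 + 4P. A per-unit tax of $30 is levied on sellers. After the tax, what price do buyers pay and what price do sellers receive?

Pre-tax equilibrium: P* = 97.5, Q* = 132.
Tax on sellers shifts supply to S = -258 + 4(P − 30) = -378 + 4P.
912 - 8P = -378 + 4P gives buyer price Pb = 107.5; sellers receive Ps = 107.5 − 30 = 77.5.
New quantity: Q = 912 − 8(107.5) = 52.

Buyers pay $107.5, sellers receive $77.5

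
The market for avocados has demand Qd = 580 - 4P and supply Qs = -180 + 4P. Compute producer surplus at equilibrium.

Equilibrium: 580 - 4P = -180 + 4P gives P* = 95, Q* = 200.
Supply starts at P = 45 (where Qs = 0).
PS = ½(95 − 45)(200) = 5000.

Producer surplus = 5000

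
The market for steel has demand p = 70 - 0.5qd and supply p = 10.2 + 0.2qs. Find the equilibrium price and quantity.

Set the two price expressions equal: 70 - 0.5q = 10.2 + 0.2q.
59.8 = 0.7q, so q* = 598/7.
p* = 70 − (0.5)(598/7) = 191/7.

p* = 191/7, q* = 598/7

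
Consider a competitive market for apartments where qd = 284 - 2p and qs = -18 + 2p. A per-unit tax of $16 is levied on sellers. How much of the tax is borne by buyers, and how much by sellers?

Pre-tax equilibrium: p* = 75.5, q* = 133.
Tax on sellers shifts supply to qs = -18 + 2(p − 16) = -50 + 2p.
284 - 2p = -50 + 2p gives buyer price pb = 83.5; sellers receive ps = 83.5 − 16 = 67.5.
New quantity: q = 284 − 2(83.5) = 117.
Buyer burden = 83.5 − 75.5 = 8; seller burden = 75.5 − 67.5 = 8.

Buyers bear $8, sellers bear $8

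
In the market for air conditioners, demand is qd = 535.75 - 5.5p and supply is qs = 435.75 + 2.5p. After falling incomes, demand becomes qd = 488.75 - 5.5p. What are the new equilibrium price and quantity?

Original equilibrium: p* = 12.5, q* = 467.
New equilibrium: 488.75 - 5.5p = 435.75 + 2.5p, so 53 = 8p and p' = 6.625; q' = 488.75 − 5.5(6.625) = 452.3125.

p' = 6.625, q' = 452.3125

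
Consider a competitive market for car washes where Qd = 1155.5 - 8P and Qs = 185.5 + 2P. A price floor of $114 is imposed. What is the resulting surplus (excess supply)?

Equilibrium price would be P* = 97, so the floor at 114 binds.
At P = 114: Qd = 243.5, Qs = 413.5.
Surplus = 413.5 − 243.5 = 170.

Surplus = 170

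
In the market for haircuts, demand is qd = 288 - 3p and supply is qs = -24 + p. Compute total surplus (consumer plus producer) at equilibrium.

Equilibrium: 288 - 3p = -24 + p gives p* = 78, q* = 54.
Demand choke price: p = 96; supply starts at p = 24.
CS = ½(96 − 78)(54) = 486; PS = ½(78 − 24)(54) = 1458.

Total surplus = 1944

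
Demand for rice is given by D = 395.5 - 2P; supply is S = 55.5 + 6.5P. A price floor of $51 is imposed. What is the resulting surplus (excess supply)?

Surplus = 93.5

Equilibrium price would be P* = 40, so the floor at 51 binds.
At P = 51: D = 293.5, S = 387.
Surplus = 387 − 293.5 = 93.5.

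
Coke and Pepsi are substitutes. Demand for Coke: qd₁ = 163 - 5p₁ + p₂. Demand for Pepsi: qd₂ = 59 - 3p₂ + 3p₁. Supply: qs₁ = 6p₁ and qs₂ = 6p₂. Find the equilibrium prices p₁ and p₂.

Market 1: 163 - 5p₁ + p₂ = 6p₁ → 11p₁ - p₂ = 163.
Market 2: 9p₂ - 3p₁ = 59.
Eliminating p₂: 9×(1) + 1×(2) gives 96p₁ = 1526, so p₁ = 763/48.
Back-substitute into (2): p₂ = (59 + 3×763/48) / 9 = 569/48.

p₁ = 763/48, p₂ = 569/48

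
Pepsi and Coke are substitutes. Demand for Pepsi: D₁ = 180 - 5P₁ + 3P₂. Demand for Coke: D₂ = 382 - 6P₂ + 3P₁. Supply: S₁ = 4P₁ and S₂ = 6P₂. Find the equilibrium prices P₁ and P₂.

P₁ = 1102/33, P₂ = 442/11

Market 1: 180 - 5P₁ + 3P₂ = 4P₁ → 9P₁ - 3P₂ = 180.
Market 2: 12P₂ - 3P₁ = 382.
Eliminating P₂: 12×(1) + 3×(2) gives 99P₁ = 3306, so P₁ = 1102/33.
Back-substitute into (2): P₂ = (382 + 3×1102/33) / 12 = 442/11.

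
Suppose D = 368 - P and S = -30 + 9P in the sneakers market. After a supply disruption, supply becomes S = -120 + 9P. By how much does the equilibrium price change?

ΔP = 9

Original equilibrium: P* = 39.8, Q* = 328.2.
New equilibrium: 368 - P = -120 + 9P, so 488 = 10P and P' = 48.8; Q' = 368 − 1(48.8) = 319.2.
Change in price: 48.8 − 39.8 = 9.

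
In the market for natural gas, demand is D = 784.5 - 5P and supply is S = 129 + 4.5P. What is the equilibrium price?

P* = 69

Set D = S: 784.5 - 5P = 129 + 4.5P.
655.5 = 9.5P, so P* = 69.
Q* = 784.5 − 5(69) = 439.5.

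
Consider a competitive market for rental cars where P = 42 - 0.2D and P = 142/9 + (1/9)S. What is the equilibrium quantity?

Set the two price expressions equal: 42 - 0.2Q = 142/9 + (1/9)Q.
236/9 = (14/45)Q, so Q* = 590/7.
P* = 42 − (0.2)(590/7) = 176/7.

Q* = 590/7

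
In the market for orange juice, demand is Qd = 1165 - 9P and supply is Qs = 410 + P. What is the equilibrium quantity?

Set Qd = Qs: 1165 - 9P = 410 + P.
755 = 10P, so P* = 75.5.
Q* = 1165 − 9(75.5) = 485.5.

Q* = 485.5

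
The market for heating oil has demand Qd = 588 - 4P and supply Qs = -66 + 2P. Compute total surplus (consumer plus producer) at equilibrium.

Total surplus = 8664

Equilibrium: 588 - 4P = -66 + 2P gives P* = 109, Q* = 152.
Demand choke price: P = 147; supply starts at P = 33.
CS = ½(147 − 109)(152) = 2888; PS = ½(109 − 33)(152) = 5776.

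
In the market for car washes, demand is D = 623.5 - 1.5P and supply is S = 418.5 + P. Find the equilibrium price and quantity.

P* = 82, Q* = 500.5

Set D = S: 623.5 - 1.5P = 418.5 + P.
205 = 2.5P, so P* = 82.
Q* = 623.5 − 1.5(82) = 500.5.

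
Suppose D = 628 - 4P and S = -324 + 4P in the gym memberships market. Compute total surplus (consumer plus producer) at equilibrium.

Equilibrium: 628 - 4P = -324 + 4P gives P* = 119, Q* = 152.
Demand choke price: P = 157; supply starts at P = 81.
CS = ½(157 − 119)(152) = 2888; PS = ½(119 − 81)(152) = 2888.

Total surplus = 5776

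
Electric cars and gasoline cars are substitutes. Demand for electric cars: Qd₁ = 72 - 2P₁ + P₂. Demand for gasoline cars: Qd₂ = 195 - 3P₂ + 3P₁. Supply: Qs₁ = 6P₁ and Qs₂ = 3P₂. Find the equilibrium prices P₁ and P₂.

Market 1: 72 - 2P₁ + P₂ = 6P₁ → 8P₁ - P₂ = 72.
Market 2: 6P₂ - 3P₁ = 195.
Eliminating P₂: 6×(1) + 1×(2) gives 45P₁ = 627, so P₁ = 209/15.
Back-substitute into (2): P₂ = (195 + 3×209/15) / 6 = 592/15.

P₁ = 209/15, P₂ = 592/15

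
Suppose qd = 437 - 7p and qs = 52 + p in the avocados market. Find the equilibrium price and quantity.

p* = 48.125, q* = 100.125

Set qd = qs: 437 - 7p = 52 + p.
385 = 8p, so p* = 48.125.
q* = 437 − 7(48.125) = 100.125.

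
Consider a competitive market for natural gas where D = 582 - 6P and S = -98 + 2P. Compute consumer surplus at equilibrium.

Equilibrium: 582 - 6P = -98 + 2P gives P* = 85, Q* = 72.
Demand choke price (D = 0): P = 97.
CS = ½(97 − 85)(72) = 432.

Consumer surplus = 432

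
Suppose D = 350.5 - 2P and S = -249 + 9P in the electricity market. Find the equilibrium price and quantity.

Set D = S: 350.5 - 2P = -249 + 9P.
599.5 = 11P, so P* = 54.5.
Q* = 350.5 − 2(54.5) = 241.5.

P* = 54.5, Q* = 241.5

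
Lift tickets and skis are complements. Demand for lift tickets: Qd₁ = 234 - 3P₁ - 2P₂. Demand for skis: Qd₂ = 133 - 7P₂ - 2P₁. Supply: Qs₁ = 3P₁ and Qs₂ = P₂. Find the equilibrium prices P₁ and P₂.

Market 1: 234 - 3P₁ - 2P₂ = 3P₁ → 6P₁ + 2P₂ = 234.
Market 2: 8P₂ + 2P₁ = 133.
Eliminating P₂: 8×(1) − 2×(2) gives 44P₁ = 1606, so P₁ = 36.5.
Back-substitute into (2): P₂ = (133 − 2×36.5) / 8 = 7.5.

P₁ = 36.5, P₂ = 7.5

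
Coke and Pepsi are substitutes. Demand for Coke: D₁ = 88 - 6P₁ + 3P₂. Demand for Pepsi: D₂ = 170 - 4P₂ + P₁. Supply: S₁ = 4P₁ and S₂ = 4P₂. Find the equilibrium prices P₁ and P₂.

P₁ = 1214/77, P₂ = 1788/77

Market 1: 88 - 6P₁ + 3P₂ = 4P₁ → 10P₁ - 3P₂ = 88.
Market 2: 8P₂ - P₁ = 170.
Eliminating P₂: 8×(1) + 3×(2) gives 77P₁ = 1214, so P₁ = 1214/77.
Back-substitute into (2): P₂ = (170 + 1×1214/77) / 8 = 1788/77.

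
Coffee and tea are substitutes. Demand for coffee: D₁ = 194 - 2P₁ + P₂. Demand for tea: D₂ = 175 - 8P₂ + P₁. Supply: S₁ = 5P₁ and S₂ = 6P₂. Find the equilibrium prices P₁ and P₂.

P₁ = 2891/97, P₂ = 1419/97

Market 1: 194 - 2P₁ + P₂ = 5P₁ → 7P₁ - P₂ = 194.
Market 2: 14P₂ - P₁ = 175.
Eliminating P₂: 14×(1) + 1×(2) gives 97P₁ = 2891, so P₁ = 2891/97.
Back-substitute into (2): P₂ = (175 + 1×2891/97) / 14 = 1419/97.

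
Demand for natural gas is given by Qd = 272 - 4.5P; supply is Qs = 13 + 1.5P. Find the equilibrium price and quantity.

P* = 259/6, Q* = 77.75

Set Qd = Qs: 272 - 4.5P = 13 + 1.5P.
259 = 6P, so P* = 259/6.
Q* = 272 − 4.5(259/6) = 77.75.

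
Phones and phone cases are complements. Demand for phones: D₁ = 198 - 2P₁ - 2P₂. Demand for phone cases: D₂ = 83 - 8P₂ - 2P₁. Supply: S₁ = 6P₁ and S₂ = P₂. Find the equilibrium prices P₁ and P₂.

P₁ = 404/17, P₂ = 67/17

Market 1: 198 - 2P₁ - 2P₂ = 6P₁ → 8P₁ + 2P₂ = 198.
Market 2: 9P₂ + 2P₁ = 83.
Eliminating P₂: 9×(1) − 2×(2) gives 68P₁ = 1616, so P₁ = 404/17.
Back-substitute into (2): P₂ = (83 − 2×404/17) / 9 = 67/17.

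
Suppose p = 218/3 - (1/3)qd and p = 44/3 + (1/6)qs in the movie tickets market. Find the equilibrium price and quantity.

p* = 34, q* = 116

Set the two price expressions equal: 218/3 - (1/3)q = 44/3 + (1/6)q.
58 = 0.5q, so q* = 116.
p* = 218/3 − (1/3)(116) = 34.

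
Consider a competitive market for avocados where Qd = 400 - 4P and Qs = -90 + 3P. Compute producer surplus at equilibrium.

Producer surplus = 2400

Equilibrium: 400 - 4P = -90 + 3P gives P* = 70, Q* = 120.
Supply starts at P = 30 (where Qs = 0).
PS = ½(70 − 30)(120) = 2400.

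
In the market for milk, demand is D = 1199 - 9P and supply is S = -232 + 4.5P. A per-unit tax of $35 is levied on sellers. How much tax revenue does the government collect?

Pre-tax equilibrium: P* = 106, Q* = 245.
Tax on sellers shifts supply to S = -232 + 4.5(P − 35) = -389.5 + 4.5P.
1199 - 9P = -389.5 + 4.5P gives buyer price Pb = 353/3; sellers receive Ps = 353/3 − 35 = 248/3.
New quantity: Q = 1199 − 9(353/3) = 140.
Revenue = 35 × 140 = 4900.

Tax revenue = 4900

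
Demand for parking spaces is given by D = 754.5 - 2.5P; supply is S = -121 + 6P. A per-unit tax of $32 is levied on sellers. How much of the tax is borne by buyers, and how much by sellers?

Pre-tax equilibrium: P* = 103, Q* = 497.
Tax on sellers shifts supply to S = -121 + 6(P − 32) = -313 + 6P.
754.5 - 2.5P = -313 + 6P gives buyer price Pb = 2135/17; sellers receive Ps = 2135/17 − 32 = 1591/17.
New quantity: Q = 754.5 − 2.5(2135/17) = 7489/17.
Buyer burden = 2135/17 − 103 = 384/17; seller burden = 103 − 1591/17 = 160/17.

Buyers bear 384/17, sellers bear 160/17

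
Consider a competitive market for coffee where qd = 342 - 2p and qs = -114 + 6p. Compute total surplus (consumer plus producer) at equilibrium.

Total surplus = 17328

Equilibrium: 342 - 2p = -114 + 6p gives p* = 57, q* = 228.
Demand choke price: p = 171; supply starts at p = 19.
CS = ½(171 − 57)(228) = 12996; PS = ½(57 − 19)(228) = 4332.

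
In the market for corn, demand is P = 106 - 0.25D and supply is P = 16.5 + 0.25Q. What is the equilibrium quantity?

Set the two price expressions equal: 106 - 0.25Q = 16.5 + 0.25Q.
89.5 = 0.5Q, so Q* = 179.
P* = 106 − (0.25)(179) = 61.25.

Q* = 179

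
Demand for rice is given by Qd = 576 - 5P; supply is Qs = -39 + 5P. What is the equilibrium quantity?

Set Qd = Qs: 576 - 5P = -39 + 5P.
615 = 10P, so P* = 61.5.
Q* = 576 − 5(61.5) = 268.5.

Q* = 268.5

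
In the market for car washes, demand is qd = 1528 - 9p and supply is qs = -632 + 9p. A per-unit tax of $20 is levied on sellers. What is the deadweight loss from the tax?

Pre-tax equilibrium: p* = 120, q* = 448.
Tax on sellers shifts supply to qs = -632 + 9(p − 20) = -812 + 9p.
1528 - 9p = -812 + 9p gives buyer price pb = 130; sellers receive ps = 130 − 20 = 110.
New quantity: q = 1528 − 9(130) = 358.
DWL = ½ × 20 × (448 − 358) = 900.

Deadweight loss = 900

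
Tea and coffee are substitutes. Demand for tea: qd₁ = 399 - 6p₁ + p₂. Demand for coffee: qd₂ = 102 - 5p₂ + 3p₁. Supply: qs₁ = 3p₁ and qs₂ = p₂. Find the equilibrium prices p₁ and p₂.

p₁ = 832/17, p₂ = 705/17

Market 1: 399 - 6p₁ + p₂ = 3p₁ → 9p₁ - p₂ = 399.
Market 2: 6p₂ - 3p₁ = 102.
Eliminating p₂: 6×(1) + 1×(2) gives 51p₁ = 2496, so p₁ = 832/17.
Back-substitute into (2): p₂ = (102 + 3×832/17) / 6 = 705/17.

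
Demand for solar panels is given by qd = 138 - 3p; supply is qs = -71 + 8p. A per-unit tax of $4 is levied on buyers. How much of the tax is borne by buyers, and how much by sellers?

Buyers bear 32/11, sellers bear 12/11

Pre-tax equilibrium: p* = 19, q* = 81.
Tax on buyers shifts demand to qd = 138 − 3(p + 4) = 126 - 3p.
126 - 3p = -71 + 8p gives seller price ps = 197/11; buyers pay pb = 197/11 + 4 = 241/11.
New quantity: q = 138 − 3(241/11) = 795/11.
Buyer burden = 241/11 − 19 = 32/11; seller burden = 19 − 197/11 = 12/11.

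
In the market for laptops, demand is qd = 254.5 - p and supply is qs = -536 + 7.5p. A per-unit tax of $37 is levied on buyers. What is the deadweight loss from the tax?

Pre-tax equilibrium: p* = 93, q* = 161.5.
Tax on buyers shifts demand to qd = 254.5 − 1(p + 37) = 217.5 - p.
217.5 - p = -536 + 7.5p gives seller price ps = 1507/17; buyers pay pb = 1507/17 + 37 = 2136/17.
New quantity: q = 254.5 − 1(2136/17) = 4381/34.
DWL = ½ × 37 × (161.5 − 4381/34) = 20535/34.

Deadweight loss = 20535/34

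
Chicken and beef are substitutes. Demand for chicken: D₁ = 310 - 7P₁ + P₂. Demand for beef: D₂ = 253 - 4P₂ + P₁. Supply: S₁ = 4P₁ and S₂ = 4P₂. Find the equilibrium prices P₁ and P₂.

P₁ = 911/29, P₂ = 1031/29

Market 1: 310 - 7P₁ + P₂ = 4P₁ → 11P₁ - P₂ = 310.
Market 2: 8P₂ - P₁ = 253.
Eliminating P₂: 8×(1) + 1×(2) gives 87P₁ = 2733, so P₁ = 911/29.
Back-substitute into (2): P₂ = (253 + 1×911/29) / 8 = 1031/29.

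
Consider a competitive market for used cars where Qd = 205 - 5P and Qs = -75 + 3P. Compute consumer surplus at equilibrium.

Consumer surplus = 90

Equilibrium: 205 - 5P = -75 + 3P gives P* = 35, Q* = 30.
Demand choke price (Qd = 0): P = 41.
CS = ½(41 − 35)(30) = 90.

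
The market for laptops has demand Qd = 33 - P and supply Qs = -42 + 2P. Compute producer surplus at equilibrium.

Equilibrium: 33 - P = -42 + 2P gives P* = 25, Q* = 8.
Supply starts at P = 21 (where Qs = 0).
PS = ½(25 − 21)(8) = 16.

Producer surplus = 16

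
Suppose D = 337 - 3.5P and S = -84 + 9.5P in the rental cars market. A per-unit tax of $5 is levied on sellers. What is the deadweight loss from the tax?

Pre-tax equilibrium: P* = 421/13, Q* = 5815/26.
Tax on sellers shifts supply to S = -84 + 9.5(P − 5) = -131.5 + 9.5P.
337 - 3.5P = -131.5 + 9.5P gives buyer price Pb = 937/26; sellers receive Ps = 937/26 − 5 = 807/26.
New quantity: Q = 337 − 3.5(937/26) = 10965/52.
DWL = ½ × 5 × (5815/26 − 10965/52) = 3325/104.

Deadweight loss = 3325/104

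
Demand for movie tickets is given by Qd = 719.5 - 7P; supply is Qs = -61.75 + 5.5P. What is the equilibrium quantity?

Q* = 282

Set Qd = Qs: 719.5 - 7P = -61.75 + 5.5P.
781.25 = 12.5P, so P* = 62.5.
Q* = 719.5 − 7(62.5) = 282.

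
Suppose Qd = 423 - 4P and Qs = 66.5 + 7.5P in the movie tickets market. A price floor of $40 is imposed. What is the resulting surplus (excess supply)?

Surplus = 103.5

Equilibrium price would be P* = 31, so the floor at 40 binds.
At P = 40: Qd = 263, Qs = 366.5.
Surplus = 366.5 − 263 = 103.5.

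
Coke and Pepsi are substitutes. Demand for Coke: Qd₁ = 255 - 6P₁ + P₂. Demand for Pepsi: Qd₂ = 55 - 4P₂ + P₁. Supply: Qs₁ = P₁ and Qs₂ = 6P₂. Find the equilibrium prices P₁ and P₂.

P₁ = 2605/69, P₂ = 640/69

Market 1: 255 - 6P₁ + P₂ = P₁ → 7P₁ - P₂ = 255.
Market 2: 10P₂ - P₁ = 55.
Eliminating P₂: 10×(1) + 1×(2) gives 69P₁ = 2605, so P₁ = 2605/69.
Back-substitute into (2): P₂ = (55 + 1×2605/69) / 10 = 640/69.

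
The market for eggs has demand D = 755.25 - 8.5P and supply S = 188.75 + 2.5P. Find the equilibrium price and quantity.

P* = 51.5, Q* = 317.5

Set D = S: 755.25 - 8.5P = 188.75 + 2.5P.
566.5 = 11P, so P* = 51.5.
Q* = 755.25 − 8.5(51.5) = 317.5.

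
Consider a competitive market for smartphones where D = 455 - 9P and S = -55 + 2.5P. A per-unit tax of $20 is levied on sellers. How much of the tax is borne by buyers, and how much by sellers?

Buyers bear 100/23, sellers bear 360/23

Pre-tax equilibrium: P* = 1020/23, Q* = 1285/23.
Tax on sellers shifts supply to S = -55 + 2.5(P − 20) = -105 + 2.5P.
455 - 9P = -105 + 2.5P gives buyer price Pb = 1120/23; sellers receive Ps = 1120/23 − 20 = 660/23.
New quantity: Q = 455 − 9(1120/23) = 385/23.
Buyer burden = 1120/23 − 1020/23 = 100/23; seller burden = 1020/23 − 660/23 = 360/23.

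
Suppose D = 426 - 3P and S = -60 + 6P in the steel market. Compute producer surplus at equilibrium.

Equilibrium: 426 - 3P = -60 + 6P gives P* = 54, Q* = 264.
Supply starts at P = 10 (where S = 0).
PS = ½(54 − 10)(264) = 5808.

Producer surplus = 5808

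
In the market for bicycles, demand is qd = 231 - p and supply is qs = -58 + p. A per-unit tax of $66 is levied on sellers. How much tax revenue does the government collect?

Tax revenue = 3531

Pre-tax equilibrium: p* = 144.5, q* = 86.5.
Tax on sellers shifts supply to qs = -58 + 1(p − 66) = -124 + p.
231 - p = -124 + p gives buyer price pb = 177.5; sellers receive ps = 177.5 − 66 = 111.5.
New quantity: q = 231 − 1(177.5) = 53.5.
Revenue = 66 × 53.5 = 3531.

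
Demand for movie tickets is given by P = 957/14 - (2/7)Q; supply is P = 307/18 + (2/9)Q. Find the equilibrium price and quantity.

P* = 39.5, Q* = 101

Set the two price expressions equal: 957/14 - (2/7)Q = 307/18 + (2/9)Q.
3232/63 = (32/63)Q, so Q* = 101.
P* = 957/14 − (2/7)(101) = 39.5.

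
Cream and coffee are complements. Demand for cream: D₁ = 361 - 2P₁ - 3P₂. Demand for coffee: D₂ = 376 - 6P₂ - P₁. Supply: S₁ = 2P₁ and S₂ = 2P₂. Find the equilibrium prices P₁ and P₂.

P₁ = 1760/29, P₂ = 1143/29

Market 1: 361 - 2P₁ - 3P₂ = 2P₁ → 4P₁ + 3P₂ = 361.
Market 2: 8P₂ + P₁ = 376.
Eliminating P₂: 8×(1) − 3×(2) gives 29P₁ = 1760, so P₁ = 1760/29.
Back-substitute into (2): P₂ = (376 − 1×1760/29) / 8 = 1143/29.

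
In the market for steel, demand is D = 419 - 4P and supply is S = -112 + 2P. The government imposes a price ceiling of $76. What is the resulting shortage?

Equilibrium price would be P* = 88.5, so the ceiling at 76 binds.
At P = 76: D = 419 − 4(76) = 115, S = -112 + 2(76) = 40.
Shortage = 115 − 40 = 75.

Shortage = 75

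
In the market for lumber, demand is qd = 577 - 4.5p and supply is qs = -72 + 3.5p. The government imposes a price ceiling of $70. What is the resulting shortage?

Equilibrium price would be p* = 81.125, so the ceiling at 70 binds.
At p = 70: qd = 577 − 4.5(70) = 262, qs = -72 + 3.5(70) = 173.
Shortage = 262 − 173 = 89.

Shortage = 89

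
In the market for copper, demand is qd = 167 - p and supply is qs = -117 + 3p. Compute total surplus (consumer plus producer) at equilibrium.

Equilibrium: 167 - p = -117 + 3p gives p* = 71, q* = 96.
Demand choke price: p = 167; supply starts at p = 39.
CS = ½(167 − 71)(96) = 4608; PS = ½(71 − 39)(96) = 1536.

Total surplus = 6144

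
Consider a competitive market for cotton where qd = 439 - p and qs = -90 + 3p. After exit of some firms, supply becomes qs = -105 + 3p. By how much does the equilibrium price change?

Δp = 3.75

Original equilibrium: p* = 132.25, q* = 306.75.
New equilibrium: 439 - p = -105 + 3p, so 544 = 4p and p' = 136; q' = 439 − 1(136) = 303.
Change in price: 136 − 132.25 = 3.75.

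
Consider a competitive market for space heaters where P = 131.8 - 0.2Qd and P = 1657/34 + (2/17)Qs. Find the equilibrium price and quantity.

Set the two price expressions equal: 131.8 - 0.2Q = 1657/34 + (2/17)Q.
14121/170 = (27/85)Q, so Q* = 261.5.
P* = 131.8 − (0.2)(261.5) = 79.5.

P* = 79.5, Q* = 261.5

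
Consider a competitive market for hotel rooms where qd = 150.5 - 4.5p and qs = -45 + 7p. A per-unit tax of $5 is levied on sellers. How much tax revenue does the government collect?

Tax revenue = 6935/23

Pre-tax equilibrium: p* = 17, q* = 74.
Tax on sellers shifts supply to qs = -45 + 7(p − 5) = -80 + 7p.
150.5 - 4.5p = -80 + 7p gives buyer price pb = 461/23; sellers receive ps = 461/23 − 5 = 346/23.
New quantity: q = 150.5 − 4.5(461/23) = 1387/23.
Revenue = 5 × 1387/23 = 6935/23.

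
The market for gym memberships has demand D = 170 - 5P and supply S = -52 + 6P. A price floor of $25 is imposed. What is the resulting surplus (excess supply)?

Equilibrium price would be P* = 222/11, so the floor at 25 binds.
At P = 25: D = 45, S = 98.
Surplus = 98 − 45 = 53.

Surplus = 53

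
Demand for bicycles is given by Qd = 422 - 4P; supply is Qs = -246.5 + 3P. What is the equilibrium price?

Set Qd = Qs: 422 - 4P = -246.5 + 3P.
668.5 = 7P, so P* = 95.5.
Q* = 422 − 4(95.5) = 40.

P* = 95.5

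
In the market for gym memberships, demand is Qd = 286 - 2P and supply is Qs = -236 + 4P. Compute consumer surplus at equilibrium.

Equilibrium: 286 - 2P = -236 + 4P gives P* = 87, Q* = 112.
Demand choke price (Qd = 0): P = 143.
CS = ½(143 − 87)(112) = 3136.

Consumer surplus = 3136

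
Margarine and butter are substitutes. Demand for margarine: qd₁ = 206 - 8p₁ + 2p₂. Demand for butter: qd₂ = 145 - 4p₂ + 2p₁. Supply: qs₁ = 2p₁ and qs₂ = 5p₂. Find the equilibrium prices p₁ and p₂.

p₁ = 1072/43, p₂ = 931/43

Market 1: 206 - 8p₁ + 2p₂ = 2p₁ → 10p₁ - 2p₂ = 206.
Market 2: 9p₂ - 2p₁ = 145.
Eliminating p₂: 9×(1) + 2×(2) gives 86p₁ = 2144, so p₁ = 1072/43.
Back-substitute into (2): p₂ = (145 + 2×1072/43) / 9 = 931/43.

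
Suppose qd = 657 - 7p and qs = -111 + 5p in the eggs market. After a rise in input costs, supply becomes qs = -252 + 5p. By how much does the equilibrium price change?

Original equilibrium: p* = 64, q* = 209.
New equilibrium: 657 - 7p = -252 + 5p, so 909 = 12p and p' = 75.75; q' = 657 − 7(75.75) = 126.75.
Change in price: 75.75 − 64 = 11.75.

Δp = 11.75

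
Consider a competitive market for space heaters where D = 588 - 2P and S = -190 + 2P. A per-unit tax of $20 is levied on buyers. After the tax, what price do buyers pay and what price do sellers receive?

Buyers pay $204.5, sellers receive $184.5

Pre-tax equilibrium: P* = 194.5, Q* = 199.
Tax on buyers shifts demand to D = 588 − 2(P + 20) = 548 - 2P.
548 - 2P = -190 + 2P gives seller price Ps = 184.5; buyers pay Pb = 184.5 + 20 = 204.5.
New quantity: Q = 588 − 2(204.5) = 179.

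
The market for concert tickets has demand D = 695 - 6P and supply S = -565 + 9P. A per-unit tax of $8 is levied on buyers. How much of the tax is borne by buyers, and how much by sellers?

Pre-tax equilibrium: P* = 84, Q* = 191.
Tax on buyers shifts demand to D = 695 − 6(P + 8) = 647 - 6P.
647 - 6P = -565 + 9P gives seller price Ps = 80.8; buyers pay Pb = 80.8 + 8 = 88.8.
New quantity: Q = 695 − 6(88.8) = 162.2.
Buyer burden = 88.8 − 84 = 4.8; seller burden = 84 − 80.8 = 3.2.

Buyers bear $4.8, sellers bear $3.2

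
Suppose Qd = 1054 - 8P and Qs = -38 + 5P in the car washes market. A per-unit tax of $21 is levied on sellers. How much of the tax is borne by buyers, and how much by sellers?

Pre-tax equilibrium: P* = 84, Q* = 382.
Tax on sellers shifts supply to Qs = -38 + 5(P − 21) = -143 + 5P.
1054 - 8P = -143 + 5P gives buyer price Pb = 1197/13; sellers receive Ps = 1197/13 − 21 = 924/13.
New quantity: Q = 1054 − 8(1197/13) = 4126/13.
Buyer burden = 1197/13 − 84 = 105/13; seller burden = 84 − 924/13 = 168/13.

Buyers bear 105/13, sellers bear 168/13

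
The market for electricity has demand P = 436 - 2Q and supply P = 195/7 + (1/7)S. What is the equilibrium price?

Set the two price expressions equal: 436 - 2Q = 195/7 + (1/7)Q.
2857/7 = (15/7)Q, so Q* = 2857/15.
P* = 436 − (2)(2857/15) = 826/15.

P* = 826/15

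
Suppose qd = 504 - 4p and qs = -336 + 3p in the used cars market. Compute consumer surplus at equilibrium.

Equilibrium: 504 - 4p = -336 + 3p gives p* = 120, q* = 24.
Demand choke price (qd = 0): p = 126.
CS = ½(126 − 120)(24) = 72.

Consumer surplus = 72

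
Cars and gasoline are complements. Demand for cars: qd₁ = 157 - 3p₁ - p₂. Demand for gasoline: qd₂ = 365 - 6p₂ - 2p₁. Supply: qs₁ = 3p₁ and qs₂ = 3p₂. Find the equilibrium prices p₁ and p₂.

Market 1: 157 - 3p₁ - p₂ = 3p₁ → 6p₁ + p₂ = 157.
Market 2: 9p₂ + 2p₁ = 365.
Eliminating p₂: 9×(1) − 1×(2) gives 52p₁ = 1048, so p₁ = 262/13.
Back-substitute into (2): p₂ = (365 − 2×262/13) / 9 = 469/13.

p₁ = 262/13, p₂ = 469/13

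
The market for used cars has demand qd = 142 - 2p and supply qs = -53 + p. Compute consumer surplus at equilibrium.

Consumer surplus = 36

Equilibrium: 142 - 2p = -53 + p gives p* = 65, q* = 12.
Demand choke price (qd = 0): p = 71.
CS = ½(71 − 65)(12) = 36.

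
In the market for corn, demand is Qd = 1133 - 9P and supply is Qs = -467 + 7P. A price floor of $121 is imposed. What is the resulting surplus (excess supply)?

Surplus = 336

Equilibrium price would be P* = 100, so the floor at 121 binds.
At P = 121: Qd = 44, Qs = 380.
Surplus = 380 − 44 = 336.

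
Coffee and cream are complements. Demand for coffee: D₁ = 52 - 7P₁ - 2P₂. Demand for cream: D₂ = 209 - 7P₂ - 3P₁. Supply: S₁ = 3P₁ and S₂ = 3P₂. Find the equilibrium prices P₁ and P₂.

Market 1: 52 - 7P₁ - 2P₂ = 3P₁ → 10P₁ + 2P₂ = 52.
Market 2: 10P₂ + 3P₁ = 209.
Eliminating P₂: 10×(1) − 2×(2) gives 94P₁ = 102, so P₁ = 51/47.
Back-substitute into (2): P₂ = (209 − 3×51/47) / 10 = 967/47.

P₁ = 51/47, P₂ = 967/47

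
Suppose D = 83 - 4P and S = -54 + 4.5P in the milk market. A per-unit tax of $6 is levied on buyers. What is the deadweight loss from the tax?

Pre-tax equilibrium: P* = 274/17, Q* = 315/17.
Tax on buyers shifts demand to D = 83 − 4(P + 6) = 59 - 4P.
59 - 4P = -54 + 4.5P gives seller price Ps = 226/17; buyers pay Pb = 226/17 + 6 = 328/17.
New quantity: Q = 83 − 4(328/17) = 99/17.
DWL = ½ × 6 × (315/17 − 99/17) = 648/17.

Deadweight loss = 648/17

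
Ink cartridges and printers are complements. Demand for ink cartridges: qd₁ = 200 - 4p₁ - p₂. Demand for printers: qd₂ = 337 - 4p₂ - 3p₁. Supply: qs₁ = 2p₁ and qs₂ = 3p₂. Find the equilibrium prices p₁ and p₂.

p₁ = 1063/39, p₂ = 474/13

Market 1: 200 - 4p₁ - p₂ = 2p₁ → 6p₁ + p₂ = 200.
Market 2: 7p₂ + 3p₁ = 337.
Eliminating p₂: 7×(1) − 1×(2) gives 39p₁ = 1063, so p₁ = 1063/39.
Back-substitute into (2): p₂ = (337 − 3×1063/39) / 7 = 474/13.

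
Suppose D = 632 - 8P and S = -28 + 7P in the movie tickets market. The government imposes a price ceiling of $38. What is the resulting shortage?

Shortage = 90

Equilibrium price would be P* = 44, so the ceiling at 38 binds.
At P = 38: D = 632 − 8(38) = 328, S = -28 + 7(38) = 238.
Shortage = 328 − 238 = 90.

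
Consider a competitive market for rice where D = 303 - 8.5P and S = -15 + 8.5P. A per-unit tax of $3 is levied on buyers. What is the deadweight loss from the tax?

Pre-tax equilibrium: P* = 318/17, Q* = 144.
Tax on buyers shifts demand to D = 303 − 8.5(P + 3) = 277.5 - 8.5P.
277.5 - 8.5P = -15 + 8.5P gives seller price Ps = 585/34; buyers pay Pb = 585/34 + 3 = 687/34.
New quantity: Q = 303 − 8.5(687/34) = 131.25.
DWL = ½ × 3 × (144 − 131.25) = 19.125.

Deadweight loss = 19.125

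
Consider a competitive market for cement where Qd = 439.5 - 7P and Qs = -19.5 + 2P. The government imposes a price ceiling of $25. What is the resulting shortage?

Shortage = 234

Equilibrium price would be P* = 51, so the ceiling at 25 binds.
At P = 25: Qd = 439.5 − 7(25) = 264.5, Qs = -19.5 + 2(25) = 30.5.
Shortage = 264.5 − 30.5 = 234.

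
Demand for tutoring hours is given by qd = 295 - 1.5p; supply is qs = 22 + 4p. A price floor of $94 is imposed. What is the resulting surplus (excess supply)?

Equilibrium price would be p* = 546/11, so the floor at 94 binds.
At p = 94: qd = 154, qs = 398.
Surplus = 398 − 154 = 244.

Surplus = 244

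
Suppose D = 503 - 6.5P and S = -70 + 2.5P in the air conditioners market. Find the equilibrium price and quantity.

P* = 191/3, Q* = 535/6

Set D = S: 503 - 6.5P = -70 + 2.5P.
573 = 9P, so P* = 191/3.
Q* = 503 − 6.5(191/3) = 535/6.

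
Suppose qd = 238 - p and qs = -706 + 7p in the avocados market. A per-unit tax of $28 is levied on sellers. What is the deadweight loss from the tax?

Pre-tax equilibrium: p* = 118, q* = 120.
Tax on sellers shifts supply to qs = -706 + 7(p − 28) = -902 + 7p.
238 - p = -902 + 7p gives buyer price pb = 142.5; sellers receive ps = 142.5 − 28 = 114.5.
New quantity: q = 238 − 1(142.5) = 95.5.
DWL = ½ × 28 × (120 − 95.5) = 343.

Deadweight loss = 343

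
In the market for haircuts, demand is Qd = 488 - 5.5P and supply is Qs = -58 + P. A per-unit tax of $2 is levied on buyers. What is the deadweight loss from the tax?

Pre-tax equilibrium: P* = 84, Q* = 26.
Tax on buyers shifts demand to Qd = 488 − 5.5(P + 2) = 477 - 5.5P.
477 - 5.5P = -58 + P gives seller price Ps = 1070/13; buyers pay Pb = 1070/13 + 2 = 1096/13.
New quantity: Q = 488 − 5.5(1096/13) = 316/13.
DWL = ½ × 2 × (26 − 316/13) = 22/13.

Deadweight loss = 22/13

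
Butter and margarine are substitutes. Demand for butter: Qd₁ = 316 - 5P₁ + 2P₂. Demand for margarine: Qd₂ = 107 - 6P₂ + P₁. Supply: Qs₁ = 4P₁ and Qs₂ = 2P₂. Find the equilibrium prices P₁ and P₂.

P₁ = 1371/35, P₂ = 1279/70

Market 1: 316 - 5P₁ + 2P₂ = 4P₁ → 9P₁ - 2P₂ = 316.
Market 2: 8P₂ - P₁ = 107.
Eliminating P₂: 8×(1) + 2×(2) gives 70P₁ = 2742, so P₁ = 1371/35.
Back-substitute into (2): P₂ = (107 + 1×1371/35) / 8 = 1279/70.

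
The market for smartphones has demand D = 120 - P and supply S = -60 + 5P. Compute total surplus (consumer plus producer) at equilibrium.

Total surplus = 4860

Equilibrium: 120 - P = -60 + 5P gives P* = 30, Q* = 90.
Demand choke price: P = 120; supply starts at P = 12.
CS = ½(120 − 30)(90) = 4050; PS = ½(30 − 12)(90) = 810.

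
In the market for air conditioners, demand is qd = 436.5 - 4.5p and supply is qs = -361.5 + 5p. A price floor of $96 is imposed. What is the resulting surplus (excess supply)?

Equilibrium price would be p* = 84, so the floor at 96 binds.
At p = 96: qd = 4.5, qs = 118.5.
Surplus = 118.5 − 4.5 = 114.

Surplus = 114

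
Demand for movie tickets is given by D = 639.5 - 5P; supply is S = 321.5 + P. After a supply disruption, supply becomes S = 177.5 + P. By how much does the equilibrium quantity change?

Original equilibrium: P* = 53, Q* = 374.5.
New equilibrium: 639.5 - 5P = 177.5 + P, so 462 = 6P and P' = 77; Q' = 639.5 − 5(77) = 254.5.
Change in quantity: 254.5 − 374.5 = -120.

ΔQ = -120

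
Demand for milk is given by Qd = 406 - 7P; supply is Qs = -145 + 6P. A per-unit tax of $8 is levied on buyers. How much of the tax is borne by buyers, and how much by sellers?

Pre-tax equilibrium: P* = 551/13, Q* = 1421/13.
Tax on buyers shifts demand to Qd = 406 − 7(P + 8) = 350 - 7P.
350 - 7P = -145 + 6P gives seller price Ps = 495/13; buyers pay Pb = 495/13 + 8 = 599/13.
New quantity: Q = 406 − 7(599/13) = 1085/13.
Buyer burden = 599/13 − 551/13 = 48/13; seller burden = 551/13 − 495/13 = 56/13.

Buyers bear 48/13, sellers bear 56/13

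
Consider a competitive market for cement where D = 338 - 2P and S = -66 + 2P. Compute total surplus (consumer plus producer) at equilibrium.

Equilibrium: 338 - 2P = -66 + 2P gives P* = 101, Q* = 136.
Demand choke price: P = 169; supply starts at P = 33.
CS = ½(169 − 101)(136) = 4624; PS = ½(101 − 33)(136) = 4624.

Total surplus = 9248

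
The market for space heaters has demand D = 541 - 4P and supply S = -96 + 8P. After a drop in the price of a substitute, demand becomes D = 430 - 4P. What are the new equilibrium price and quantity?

P' = 263/6, Q' = 764/3

Original equilibrium: P* = 637/12, Q* = 986/3.
New equilibrium: 430 - 4P = -96 + 8P, so 526 = 12P and P' = 263/6; Q' = 430 − 4(263/6) = 764/3.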